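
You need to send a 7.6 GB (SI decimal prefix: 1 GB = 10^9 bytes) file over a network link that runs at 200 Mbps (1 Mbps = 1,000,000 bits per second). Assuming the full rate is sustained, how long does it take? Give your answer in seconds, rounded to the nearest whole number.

7.6 GB = 7,600,000,000 bytes = 60,800,000,000 bits
200 Mbps = 200,000,000 bits/s
time = 60,800,000,000 / 200,000,000 = 304 s

304 seconds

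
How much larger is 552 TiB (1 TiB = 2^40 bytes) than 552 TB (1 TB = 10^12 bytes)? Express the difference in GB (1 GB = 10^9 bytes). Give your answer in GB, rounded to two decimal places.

552 TiB = 552 × 1,099,511,627,776 = 606,930,418,532,352 bytes
552 TB = 552 × 1,000,000,000,000 = 552,000,000,000,000 bytes
difference = 54,930,418,532,352 bytes
54,930,418,532,352 / 1,000,000,000 = 54,930.42 GB

54,930.42 GB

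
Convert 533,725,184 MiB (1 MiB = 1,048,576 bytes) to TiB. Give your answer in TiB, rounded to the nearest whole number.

509 TiB

533,725,184 MiB = 533,725,184 × 2^20 bytes = 559,651,418,537,984 bytes
1 TiB = 1,099,511,627,776 bytes
559,651,418,537,984 / 1,099,511,627,776 = 509 TiB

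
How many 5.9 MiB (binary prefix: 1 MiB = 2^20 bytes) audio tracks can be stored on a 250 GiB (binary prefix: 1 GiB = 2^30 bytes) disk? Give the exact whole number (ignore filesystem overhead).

Capacity: 250 GiB = 268,435,456,000 bytes
Per item: 5.9 MiB = 6,186,598.4 bytes
⌊268,435,456,000 / 6,186,598.4⌋ = 43,389

43,389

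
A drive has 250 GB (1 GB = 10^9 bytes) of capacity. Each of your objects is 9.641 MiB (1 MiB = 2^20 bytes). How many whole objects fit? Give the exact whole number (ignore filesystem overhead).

Capacity: 250 GB = 250,000,000,000 bytes
Per item: 9.641 MiB = 10,109,321.216 bytes
⌊250,000,000,000 / 10,109,321.216⌋ = 24,729

24,729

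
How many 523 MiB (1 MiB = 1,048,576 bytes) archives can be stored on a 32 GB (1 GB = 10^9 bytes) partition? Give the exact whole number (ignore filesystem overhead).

Capacity: 32 GB = 32,000,000,000 bytes
Per item: 523 MiB = 548,405,248 bytes
⌊32,000,000,000 / 548,405,248⌋ = 58

58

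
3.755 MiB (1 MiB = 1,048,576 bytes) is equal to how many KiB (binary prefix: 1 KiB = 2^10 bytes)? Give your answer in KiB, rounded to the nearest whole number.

3.755 MiB × 1,048,576 bytes/MiB = 3,937,402.88 bytes
1 KiB = 2^10 bytes = 1,024 bytes
3,937,402.88 / 1,024 = 3,845 KiB

3,845 KiB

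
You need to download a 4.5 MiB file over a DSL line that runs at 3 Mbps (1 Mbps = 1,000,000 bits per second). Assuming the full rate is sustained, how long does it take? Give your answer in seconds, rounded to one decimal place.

4.5 MiB = 4,718,592 bytes = 37,748,736 bits
3 Mbps = 3,000,000 bits/s
time = 37,748,736 / 3,000,000 = 12.6 s

12.6 seconds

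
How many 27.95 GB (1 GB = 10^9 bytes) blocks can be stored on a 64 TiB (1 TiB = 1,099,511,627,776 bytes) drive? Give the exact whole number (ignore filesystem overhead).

2,517

Capacity: 64 TiB = 70,368,744,177,664 bytes
Per item: 27.95 GB = 27,950,000,000 bytes
⌊70,368,744,177,664 / 27,950,000,000⌋ = 2,517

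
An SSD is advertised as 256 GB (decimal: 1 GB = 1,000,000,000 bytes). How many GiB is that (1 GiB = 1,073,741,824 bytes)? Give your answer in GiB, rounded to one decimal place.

238.4 GiB

256 GB = 256 × 10^9 bytes = 256,000,000,000 bytes
1 GiB = 1,073,741,824 bytes
256,000,000,000 / 1,073,741,824 = 238.4 GiB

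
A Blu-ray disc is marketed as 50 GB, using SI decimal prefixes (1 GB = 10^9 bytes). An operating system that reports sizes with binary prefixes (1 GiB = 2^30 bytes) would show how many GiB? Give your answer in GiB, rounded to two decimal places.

46.57 GiB

50 GB = 50 × 10^9 bytes = 50,000,000,000 bytes
1 GiB = 1,073,741,824 bytes
50,000,000,000 / 1,073,741,824 = 46.57 GiB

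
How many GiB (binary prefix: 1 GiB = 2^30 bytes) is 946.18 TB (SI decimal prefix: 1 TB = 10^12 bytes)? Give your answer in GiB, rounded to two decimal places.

946.18 TB = 946.18 × 10^12 bytes = 946,180,000,000,000 bytes
1 GiB = 1,073,741,824 bytes
946,180,000,000,000 / 1,073,741,824 = 881,198.79 GiB

881,198.79 GiB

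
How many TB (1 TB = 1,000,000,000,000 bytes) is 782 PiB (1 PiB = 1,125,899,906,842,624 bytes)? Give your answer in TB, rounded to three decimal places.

782 PiB = 782 × 2^50 bytes = 880,453,727,150,931,968 bytes
1 TB = 10^12 bytes = 1,000,000,000,000 bytes
880,453,727,150,931,968 / 1,000,000,000,000 = 880,453.727 TB

880,453.727 TB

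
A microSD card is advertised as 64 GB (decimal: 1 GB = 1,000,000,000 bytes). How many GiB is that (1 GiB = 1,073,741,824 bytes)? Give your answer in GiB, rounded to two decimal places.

64 GB = 64 × 10^9 bytes = 64,000,000,000 bytes
1 GiB = 1,073,741,824 bytes
64,000,000,000 / 1,073,741,824 = 59.60 GiB

59.60 GiB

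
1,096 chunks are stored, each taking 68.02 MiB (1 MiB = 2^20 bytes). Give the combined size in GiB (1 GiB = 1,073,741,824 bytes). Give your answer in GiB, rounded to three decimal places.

72.803 GiB

Total = 1,096 × 68.02 MiB = 74549.92 MiB
= 74549.92 × 1,048,576 bytes = 78,171,256,913.92 bytes
1 GiB = 1,073,741,824 bytes
78,171,256,913.92 / 1,073,741,824 = 72.803 GiB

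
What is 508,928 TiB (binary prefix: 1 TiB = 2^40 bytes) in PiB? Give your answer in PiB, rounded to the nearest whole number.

497 PiB

508,928 TiB = 508,928 × 2^40 bytes = 559,572,253,700,784,128 bytes
1 PiB = 2^50 bytes = 1,125,899,906,842,624 bytes
559,572,253,700,784,128 / 1,125,899,906,842,624 = 497 PiB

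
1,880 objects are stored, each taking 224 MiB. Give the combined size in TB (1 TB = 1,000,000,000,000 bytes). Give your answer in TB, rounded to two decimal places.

Total = 1,880 × 224 MiB = 421,120 MiB
= 421,120 × 1,048,576 bytes = 441,576,325,120 bytes
1 TB = 1,000,000,000,000 bytes
441,576,325,120 / 1,000,000,000,000 = 0.44 TB

0.44 TB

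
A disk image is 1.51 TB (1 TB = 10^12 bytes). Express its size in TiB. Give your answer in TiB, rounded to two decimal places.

1.51 TB = 1.51 × 10^12 bytes = 1,510,000,000,000 bytes
1 TiB = 1,099,511,627,776 bytes
1,510,000,000,000 / 1,099,511,627,776 = 1.37 TiB

1.37 TiB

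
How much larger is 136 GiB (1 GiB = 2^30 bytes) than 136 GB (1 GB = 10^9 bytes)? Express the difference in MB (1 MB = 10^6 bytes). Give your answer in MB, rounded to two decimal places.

136 GiB = 136 × 1,073,741,824 = 146,028,888,064 bytes
136 GB = 136 × 1,000,000,000 = 136,000,000,000 bytes
difference = 10,028,888,064 bytes
10,028,888,064 / 1,000,000 = 10,028.89 MB

10,028.89 MB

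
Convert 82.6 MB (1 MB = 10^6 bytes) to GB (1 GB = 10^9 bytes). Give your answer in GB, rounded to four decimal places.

82.6 MB = 82.6 × 10^6 bytes = 82,600,000 bytes
1 GB = 10^9 bytes = 1,000,000,000 bytes
82,600,000 / 1,000,000,000 = 0.0826 GB

0.0826 GB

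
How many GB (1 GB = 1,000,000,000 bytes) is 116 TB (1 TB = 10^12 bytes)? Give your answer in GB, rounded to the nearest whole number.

116,000 GB

116 TB = 116 × 10^12 bytes = 116,000,000,000,000 bytes
1 GB = 1,000,000,000 bytes
116,000,000,000,000 / 1,000,000,000 = 116,000 GB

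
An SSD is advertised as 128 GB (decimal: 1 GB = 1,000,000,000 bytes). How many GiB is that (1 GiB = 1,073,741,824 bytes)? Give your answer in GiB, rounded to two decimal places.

119.21 GiB

128 GB = 128 × 10^9 bytes = 128,000,000,000 bytes
1 GiB = 1,073,741,824 bytes
128,000,000,000 / 1,073,741,824 = 119.21 GiB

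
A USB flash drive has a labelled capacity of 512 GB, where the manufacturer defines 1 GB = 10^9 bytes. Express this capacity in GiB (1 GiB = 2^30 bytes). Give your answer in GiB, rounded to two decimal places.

512 GB = 512 × 10^9 bytes = 512,000,000,000 bytes
1 GiB = 2^30 bytes = 1,073,741,824 bytes
512,000,000,000 / 1,073,741,824 = 476.84 GiB

476.84 GiB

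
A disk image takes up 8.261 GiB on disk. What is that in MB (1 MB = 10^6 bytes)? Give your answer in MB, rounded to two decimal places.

8,870.18 MB

8.261 GiB × 1,073,741,824 bytes/GiB = 8,870,181,208.064 bytes
1 MB = 10^6 bytes = 1,000,000 bytes
8,870,181,208.064 / 1,000,000 = 8,870.18 MB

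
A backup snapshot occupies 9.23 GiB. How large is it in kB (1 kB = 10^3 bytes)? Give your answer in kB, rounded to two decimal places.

9,910,637.04 kB

9.23 GiB = 9.23 × 2^30 bytes = 9,910,637,035.52 bytes
1 kB = 10^3 bytes = 1,000 bytes
9,910,637,035.52 / 1,000 = 9,910,637.04 kB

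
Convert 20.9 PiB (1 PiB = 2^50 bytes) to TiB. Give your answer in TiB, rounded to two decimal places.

21,401.60 TiB

20.9 PiB = 20.9 × 2^50 bytes = 23,531,308,053,010,841.6 bytes
1 TiB = 1,099,511,627,776 bytes
23,531,308,053,010,841.6 / 1,099,511,627,776 = 21,401.60 TiB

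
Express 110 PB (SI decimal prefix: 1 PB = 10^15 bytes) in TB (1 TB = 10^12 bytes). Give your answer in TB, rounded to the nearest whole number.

110 PB = 110 × 10^15 bytes = 110,000,000,000,000,000 bytes
1 TB = 10^12 bytes = 1,000,000,000,000 bytes
110,000,000,000,000,000 / 1,000,000,000,000 = 110,000 TB

110,000 TB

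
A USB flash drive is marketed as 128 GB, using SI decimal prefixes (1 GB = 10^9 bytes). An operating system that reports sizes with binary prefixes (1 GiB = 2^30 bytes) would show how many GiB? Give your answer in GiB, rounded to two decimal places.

119.21 GiB

128 GB = 128 × 10^9 bytes = 128,000,000,000 bytes
1 GiB = 1,073,741,824 bytes
128,000,000,000 / 1,073,741,824 = 119.21 GiB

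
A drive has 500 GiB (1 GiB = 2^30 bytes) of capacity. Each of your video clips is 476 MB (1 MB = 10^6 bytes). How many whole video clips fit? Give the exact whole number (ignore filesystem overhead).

1,127

Capacity: 500 GiB = 536,870,912,000 bytes
Per item: 476 MB = 476,000,000 bytes
⌊536,870,912,000 / 476,000,000⌋ = 1,127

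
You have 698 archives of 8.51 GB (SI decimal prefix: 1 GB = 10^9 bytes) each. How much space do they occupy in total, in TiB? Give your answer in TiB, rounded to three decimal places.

5.402 TiB

Total = 698 × 8.51 GB = 5939.98 GB
= 5939.98 × 1,000,000,000 bytes = 5,939,980,000,000 bytes
1 TiB = 1,099,511,627,776 bytes
5,939,980,000,000 / 1,099,511,627,776 = 5.402 TiB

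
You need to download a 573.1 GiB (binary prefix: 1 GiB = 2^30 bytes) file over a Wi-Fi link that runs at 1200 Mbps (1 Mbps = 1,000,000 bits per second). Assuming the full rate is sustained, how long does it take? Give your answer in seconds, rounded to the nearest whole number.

4,102 seconds

573.1 GiB = 615,361,439,334.4 bytes = 4,922,891,514,675.2 bits
1200 Mbps = 1,200,000,000 bits/s
time = 4,922,891,514,675.2 / 1,200,000,000 = 4,102 s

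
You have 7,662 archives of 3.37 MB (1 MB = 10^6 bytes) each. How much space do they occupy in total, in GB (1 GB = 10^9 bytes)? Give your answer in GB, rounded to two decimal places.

Total = 7,662 × 3.37 MB = 25820.94 MB
= 25820.94 × 1,000,000 bytes = 25,820,940,000 bytes
1 GB = 1,000,000,000 bytes
25,820,940,000 / 1,000,000,000 = 25.82 GB

25.82 GB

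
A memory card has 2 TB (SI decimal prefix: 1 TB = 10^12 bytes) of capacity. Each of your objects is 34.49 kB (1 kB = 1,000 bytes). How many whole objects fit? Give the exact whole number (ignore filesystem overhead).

Capacity: 2 TB = 2,000,000,000,000 bytes
Per item: 34.49 kB = 34,490 bytes
⌊2,000,000,000,000 / 34,490⌋ = 57,987,822

57,987,822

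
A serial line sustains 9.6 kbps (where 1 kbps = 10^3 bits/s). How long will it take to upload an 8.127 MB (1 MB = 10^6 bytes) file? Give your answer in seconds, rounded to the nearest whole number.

8.127 MB = 8,127,000 bytes = 65,016,000 bits
9.6 kbps = 9,600 bits/s
time = 65,016,000 / 9,600 = 6,773 s

6,773 seconds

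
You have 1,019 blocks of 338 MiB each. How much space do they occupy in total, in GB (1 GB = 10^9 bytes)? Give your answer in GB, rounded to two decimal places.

361.15 GB

Total = 1,019 × 338 MiB = 344,422 MiB
= 344,422 × 1,048,576 bytes = 361,152,643,072 bytes
1 GB = 1,000,000,000 bytes
361,152,643,072 / 1,000,000,000 = 361.15 GB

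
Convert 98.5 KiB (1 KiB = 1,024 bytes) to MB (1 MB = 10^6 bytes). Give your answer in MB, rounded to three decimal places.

0.101 MB

98.5 KiB = 98.5 × 2^10 bytes = 100,864 bytes
1 MB = 10^6 bytes = 1,000,000 bytes
100,864 / 1,000,000 = 0.101 MB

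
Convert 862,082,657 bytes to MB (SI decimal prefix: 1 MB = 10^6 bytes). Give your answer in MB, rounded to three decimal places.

862.083 MB

862,082,657 bytes given.
1 MB = 10^6 bytes = 1,000,000 bytes
862,082,657 / 1,000,000 = 862.083 MB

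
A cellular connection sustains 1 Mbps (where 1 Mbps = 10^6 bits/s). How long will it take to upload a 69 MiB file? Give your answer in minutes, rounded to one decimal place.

9.6 minutes

69 MiB = 72,351,744 bytes = 578,813,952 bits
1 Mbps = 1,000,000 bits/s
time = 578,813,952 / 1,000,000 = 578.81 s
578.81 s / 60 = 9.6 minutes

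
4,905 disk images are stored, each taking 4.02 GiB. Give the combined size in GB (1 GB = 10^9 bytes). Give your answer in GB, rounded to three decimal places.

21,172.149 GB

Total = 4,905 × 4.02 GiB = 19718.1 GiB
= 19718.1 × 1,073,741,824 bytes = 21,172,148,659,814.4 bytes
1 GB = 1,000,000,000 bytes
21,172,148,659,814.4 / 1,000,000,000 = 21,172.149 GB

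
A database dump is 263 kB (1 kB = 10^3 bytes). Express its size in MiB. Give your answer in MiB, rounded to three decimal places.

263 kB = 263 × 10^3 bytes = 263,000 bytes
1 MiB = 2^20 bytes = 1,048,576 bytes
263,000 / 1,048,576 = 0.251 MiB

0.251 MiB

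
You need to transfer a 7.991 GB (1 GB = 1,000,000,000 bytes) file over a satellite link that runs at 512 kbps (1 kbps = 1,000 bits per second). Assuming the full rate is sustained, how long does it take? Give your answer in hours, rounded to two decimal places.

7.991 GB = 7,991,000,000 bytes = 63,928,000,000 bits
512 kbps = 512,000 bits/s
time = 63,928,000,000 / 512,000 = 124,859.3750 s
124,859.3750 s / 3600 = 34.68 hours

34.68 hours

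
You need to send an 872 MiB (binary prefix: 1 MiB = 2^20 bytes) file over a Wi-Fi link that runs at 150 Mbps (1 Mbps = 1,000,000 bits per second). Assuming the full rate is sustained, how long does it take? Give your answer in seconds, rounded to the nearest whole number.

49 seconds

872 MiB = 914,358,272 bytes = 7,314,866,176 bits
150 Mbps = 150,000,000 bits/s
time = 7,314,866,176 / 150,000,000 = 49 s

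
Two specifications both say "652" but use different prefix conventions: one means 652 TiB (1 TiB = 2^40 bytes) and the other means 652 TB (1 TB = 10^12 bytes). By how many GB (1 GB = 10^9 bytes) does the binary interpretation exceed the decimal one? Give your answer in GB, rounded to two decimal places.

64,881.58 GB

652 TiB = 652 × 1,099,511,627,776 = 716,881,581,309,952 bytes
652 TB = 652 × 1,000,000,000,000 = 652,000,000,000,000 bytes
difference = 64,881,581,309,952 bytes
64,881,581,309,952 / 1,000,000,000 = 64,881.58 GB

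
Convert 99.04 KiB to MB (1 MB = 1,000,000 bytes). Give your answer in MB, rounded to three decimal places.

0.101 MB

99.04 KiB = 99.04 × 2^10 bytes = 101,416.96 bytes
1 MB = 10^6 bytes = 1,000,000 bytes
101,416.96 / 1,000,000 = 0.101 MB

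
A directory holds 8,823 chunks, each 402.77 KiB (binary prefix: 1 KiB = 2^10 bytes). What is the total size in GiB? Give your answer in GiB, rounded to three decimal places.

3.389 GiB

Total = 8,823 × 402.77 KiB = 3553639.71 KiB
= 3553639.71 × 1,024 bytes = 3,638,927,063.04 bytes
1 GiB = 1,073,741,824 bytes
3,638,927,063.04 / 1,073,741,824 = 3.389 GiB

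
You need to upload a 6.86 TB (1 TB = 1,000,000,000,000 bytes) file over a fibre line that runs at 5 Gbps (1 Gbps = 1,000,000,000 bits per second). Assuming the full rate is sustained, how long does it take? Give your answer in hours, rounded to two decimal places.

6.86 TB = 6,860,000,000,000 bytes = 54,880,000,000,000 bits
5 Gbps = 5,000,000,000 bits/s
time = 54,880,000,000,000 / 5,000,000,000 = 10,976.0000 s
10,976.0000 s / 3600 = 3.05 hours

3.05 hours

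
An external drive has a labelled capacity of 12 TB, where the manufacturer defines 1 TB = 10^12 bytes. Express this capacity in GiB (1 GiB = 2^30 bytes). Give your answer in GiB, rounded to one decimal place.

11,175.9 GiB

12 TB = 12 × 10^12 bytes = 12,000,000,000,000 bytes
1 GiB = 1,073,741,824 bytes
12,000,000,000,000 / 1,073,741,824 = 11,175.9 GiB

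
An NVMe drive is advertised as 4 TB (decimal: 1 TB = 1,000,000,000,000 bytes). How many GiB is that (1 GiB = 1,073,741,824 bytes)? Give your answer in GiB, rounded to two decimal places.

4 TB = 4 × 10^12 bytes = 4,000,000,000,000 bytes
1 GiB = 2^30 bytes = 1,073,741,824 bytes
4,000,000,000,000 / 1,073,741,824 = 3,725.29 GiB

3,725.29 GiB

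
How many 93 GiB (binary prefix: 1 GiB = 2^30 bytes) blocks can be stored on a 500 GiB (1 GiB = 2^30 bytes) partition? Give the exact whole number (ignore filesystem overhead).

5

Capacity: 500 GiB = 536,870,912,000 bytes
Per item: 93 GiB = 99,857,989,632 bytes
⌊536,870,912,000 / 99,857,989,632⌋ = 5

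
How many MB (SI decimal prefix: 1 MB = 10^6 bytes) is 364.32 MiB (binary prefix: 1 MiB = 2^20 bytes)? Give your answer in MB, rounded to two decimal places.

382.02 MB

364.32 MiB = 364.32 × 2^20 bytes = 382,017,208.32 bytes
1 MB = 10^6 bytes = 1,000,000 bytes
382,017,208.32 / 1,000,000 = 382.02 MB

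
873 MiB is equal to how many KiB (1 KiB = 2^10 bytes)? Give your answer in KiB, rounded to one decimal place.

873 MiB = 873 × 2^20 bytes = 915,406,848 bytes
1 KiB = 1,024 bytes
915,406,848 / 1,024 = 893,952.0 KiB

893,952.0 KiB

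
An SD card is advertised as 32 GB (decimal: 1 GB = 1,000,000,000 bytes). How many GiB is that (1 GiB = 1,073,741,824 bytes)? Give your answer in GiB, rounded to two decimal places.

32 GB × 1,000,000,000 bytes/GB = 32,000,000,000 bytes
1 GiB = 2^30 bytes = 1,073,741,824 bytes
32,000,000,000 / 1,073,741,824 = 29.80 GiB

29.80 GiB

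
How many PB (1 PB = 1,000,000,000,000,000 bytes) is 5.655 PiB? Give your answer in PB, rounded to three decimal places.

6.367 PB

5.655 PiB × 1,125,899,906,842,624 bytes/PiB = 6,366,963,973,195,038.72 bytes
1 PB = 10^15 bytes = 1,000,000,000,000,000 bytes
6,366,963,973,195,038.72 / 1,000,000,000,000,000 = 6.367 PB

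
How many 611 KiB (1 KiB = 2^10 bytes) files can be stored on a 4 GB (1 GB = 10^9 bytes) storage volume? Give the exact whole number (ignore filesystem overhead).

6,393

Capacity: 4 GB = 4,000,000,000 bytes
Per item: 611 KiB = 625,664 bytes
⌊4,000,000,000 / 625,664⌋ = 6,393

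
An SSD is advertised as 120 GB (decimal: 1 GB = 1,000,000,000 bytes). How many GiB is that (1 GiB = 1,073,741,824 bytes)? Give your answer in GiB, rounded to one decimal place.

120 GB = 120 × 10^9 bytes = 120,000,000,000 bytes
1 GiB = 2^30 bytes = 1,073,741,824 bytes
120,000,000,000 / 1,073,741,824 = 111.8 GiB

111.8 GiB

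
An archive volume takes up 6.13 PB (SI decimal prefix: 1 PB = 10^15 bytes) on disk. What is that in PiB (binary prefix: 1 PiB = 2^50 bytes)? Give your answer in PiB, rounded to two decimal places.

5.44 PiB

6.13 PB × 1,000,000,000,000,000 bytes/PB = 6,130,000,000,000,000 bytes
1 PiB = 1,125,899,906,842,624 bytes
6,130,000,000,000,000 / 1,125,899,906,842,624 = 5.44 PiB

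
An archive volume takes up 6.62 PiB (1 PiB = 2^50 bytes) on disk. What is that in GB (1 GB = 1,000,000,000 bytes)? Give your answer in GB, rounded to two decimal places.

7,453,457.38 GB

6.62 PiB = 6.62 × 2^50 bytes = 7,453,457,383,298,170.88 bytes
1 GB = 1,000,000,000 bytes
7,453,457,383,298,170.88 / 1,000,000,000 = 7,453,457.38 GB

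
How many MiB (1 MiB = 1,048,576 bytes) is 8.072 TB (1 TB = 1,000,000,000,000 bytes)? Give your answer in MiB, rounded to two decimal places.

8.072 TB × 1,000,000,000,000 bytes/TB = 8,072,000,000,000 bytes
1 MiB = 2^20 bytes = 1,048,576 bytes
8,072,000,000,000 / 1,048,576 = 7,698,059.08 MiB

7,698,059.08 MiB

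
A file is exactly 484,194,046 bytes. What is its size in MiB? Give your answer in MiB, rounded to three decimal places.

484,194,046 bytes given.
1 MiB = 1,048,576 bytes
484,194,046 / 1,048,576 = 461.763 MiB

461.763 MiB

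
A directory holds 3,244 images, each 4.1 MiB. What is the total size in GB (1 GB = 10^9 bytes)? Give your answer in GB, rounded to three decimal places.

Total = 3,244 × 4.1 MiB = 13300.4 MiB
= 13300.4 × 1,048,576 bytes = 13,946,480,230.4 bytes
1 GB = 1,000,000,000 bytes
13,946,480,230.4 / 1,000,000,000 = 13.946 GB

13.946 GB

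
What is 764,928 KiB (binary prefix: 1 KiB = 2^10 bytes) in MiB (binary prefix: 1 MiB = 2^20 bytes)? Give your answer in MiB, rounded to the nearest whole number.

764,928 KiB × 1,024 bytes/KiB = 783,286,272 bytes
1 MiB = 2^20 bytes = 1,048,576 bytes
783,286,272 / 1,048,576 = 747 MiB

747 MiB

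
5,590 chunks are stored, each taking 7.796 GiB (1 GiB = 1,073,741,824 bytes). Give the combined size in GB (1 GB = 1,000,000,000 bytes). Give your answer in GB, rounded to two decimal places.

Total = 5,590 × 7.796 GiB = 43579.64 GiB
= 43579.64 × 1,073,741,824 bytes = 46,793,282,142,863.36 bytes
1 GB = 1,000,000,000 bytes
46,793,282,142,863.36 / 1,000,000,000 = 46,793.28 GB

46,793.28 GB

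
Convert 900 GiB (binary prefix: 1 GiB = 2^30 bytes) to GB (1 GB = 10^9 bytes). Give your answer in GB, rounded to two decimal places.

900 GiB × 1,073,741,824 bytes/GiB = 966,367,641,600 bytes
1 GB = 1,000,000,000 bytes
966,367,641,600 / 1,000,000,000 = 966.37 GB

966.37 GB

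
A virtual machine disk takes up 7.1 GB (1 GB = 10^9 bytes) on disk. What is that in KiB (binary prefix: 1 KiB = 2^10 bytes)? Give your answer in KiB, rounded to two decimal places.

7.1 GB = 7.1 × 10^9 bytes = 7,100,000,000 bytes
1 KiB = 2^10 bytes = 1,024 bytes
7,100,000,000 / 1,024 = 6,933,593.75 KiB

6,933,593.75 KiB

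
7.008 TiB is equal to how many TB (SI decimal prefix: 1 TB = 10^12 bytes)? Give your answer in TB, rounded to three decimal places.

7.705 TB

7.008 TiB = 7.008 × 2^40 bytes = 7,705,377,487,454.208 bytes
1 TB = 10^12 bytes = 1,000,000,000,000 bytes
7,705,377,487,454.208 / 1,000,000,000,000 = 7.705 TB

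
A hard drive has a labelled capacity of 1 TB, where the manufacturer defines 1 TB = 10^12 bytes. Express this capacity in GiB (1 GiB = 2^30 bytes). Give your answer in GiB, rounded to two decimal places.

931.32 GiB

1 TB × 1,000,000,000,000 bytes/TB = 1,000,000,000,000 bytes
1 GiB = 2^30 bytes = 1,073,741,824 bytes
1,000,000,000,000 / 1,073,741,824 = 931.32 GiB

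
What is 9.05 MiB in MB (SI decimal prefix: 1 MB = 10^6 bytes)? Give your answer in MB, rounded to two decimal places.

9.49 MB

9.05 MiB = 9.05 × 2^20 bytes = 9,489,612.8 bytes
1 MB = 10^6 bytes = 1,000,000 bytes
9,489,612.8 / 1,000,000 = 9.49 MB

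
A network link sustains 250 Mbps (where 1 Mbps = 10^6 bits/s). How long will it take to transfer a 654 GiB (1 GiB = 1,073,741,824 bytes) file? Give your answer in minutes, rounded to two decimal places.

374.52 minutes

654 GiB = 702,227,152,896 bytes = 5,617,817,223,168 bits
250 Mbps = 250,000,000 bits/s
time = 5,617,817,223,168 / 250,000,000 = 22,471.269 s
22,471.269 s / 60 = 374.52 minutes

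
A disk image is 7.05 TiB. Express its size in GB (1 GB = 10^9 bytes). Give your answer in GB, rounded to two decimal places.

7.05 TiB = 7.05 × 2^40 bytes = 7,751,556,975,820.8 bytes
1 GB = 10^9 bytes = 1,000,000,000 bytes
7,751,556,975,820.8 / 1,000,000,000 = 7,751.56 GB

7,751.56 GB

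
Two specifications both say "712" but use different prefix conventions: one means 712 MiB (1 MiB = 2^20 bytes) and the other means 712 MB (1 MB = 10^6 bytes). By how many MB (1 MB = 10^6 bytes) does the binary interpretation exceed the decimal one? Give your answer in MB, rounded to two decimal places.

34.59 MB

712 MiB = 712 × 1,048,576 = 746,586,112 bytes
712 MB = 712 × 1,000,000 = 712,000,000 bytes
difference = 34,586,112 bytes
34,586,112 / 1,000,000 = 34.59 MB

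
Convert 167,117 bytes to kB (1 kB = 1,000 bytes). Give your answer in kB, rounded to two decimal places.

167.12 kB

167,117 bytes given.
1 kB = 1,000 bytes
167,117 / 1,000 = 167.12 kB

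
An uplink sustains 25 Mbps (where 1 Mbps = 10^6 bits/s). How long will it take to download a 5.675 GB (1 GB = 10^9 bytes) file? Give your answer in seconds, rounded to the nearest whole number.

1,816 seconds

5.675 GB = 5,675,000,000 bytes = 45,400,000,000 bits
25 Mbps = 25,000,000 bits/s
time = 45,400,000,000 / 25,000,000 = 1,816 s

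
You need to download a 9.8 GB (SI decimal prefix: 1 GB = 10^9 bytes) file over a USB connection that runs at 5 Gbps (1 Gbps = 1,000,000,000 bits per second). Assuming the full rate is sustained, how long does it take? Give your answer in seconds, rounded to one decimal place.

15.7 seconds

9.8 GB = 9,800,000,000 bytes = 78,400,000,000 bits
5 Gbps = 5,000,000,000 bits/s
time = 78,400,000,000 / 5,000,000,000 = 15.7 s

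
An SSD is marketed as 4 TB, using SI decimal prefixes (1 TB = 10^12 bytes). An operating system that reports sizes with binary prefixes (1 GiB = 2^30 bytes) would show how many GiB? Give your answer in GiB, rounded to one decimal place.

4 TB = 4 × 10^12 bytes = 4,000,000,000,000 bytes
1 GiB = 2^30 bytes = 1,073,741,824 bytes
4,000,000,000,000 / 1,073,741,824 = 3,725.3 GiB

3,725.3 GiB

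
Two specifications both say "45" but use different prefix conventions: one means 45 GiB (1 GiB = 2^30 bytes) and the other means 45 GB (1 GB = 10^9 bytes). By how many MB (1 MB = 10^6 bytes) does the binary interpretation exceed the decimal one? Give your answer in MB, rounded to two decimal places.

45 GiB = 45 × 1,073,741,824 = 48,318,382,080 bytes
45 GB = 45 × 1,000,000,000 = 45,000,000,000 bytes
difference = 3,318,382,080 bytes
3,318,382,080 / 1,000,000 = 3,318.38 MB

3,318.38 MB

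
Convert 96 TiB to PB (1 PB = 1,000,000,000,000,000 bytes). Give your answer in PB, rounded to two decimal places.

96 TiB × 1,099,511,627,776 bytes/TiB = 105,553,116,266,496 bytes
1 PB = 1,000,000,000,000,000 bytes
105,553,116,266,496 / 1,000,000,000,000,000 = 0.11 PB

0.11 PB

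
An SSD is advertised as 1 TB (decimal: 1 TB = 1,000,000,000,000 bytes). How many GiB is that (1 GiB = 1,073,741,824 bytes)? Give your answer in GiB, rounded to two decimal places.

1 TB = 1 × 10^12 bytes = 1,000,000,000,000 bytes
1 GiB = 1,073,741,824 bytes
1,000,000,000,000 / 1,073,741,824 = 931.32 GiB

931.32 GiB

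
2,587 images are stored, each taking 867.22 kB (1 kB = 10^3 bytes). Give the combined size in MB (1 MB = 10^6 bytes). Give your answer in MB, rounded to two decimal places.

2,243.50 MB

Total = 2,587 × 867.22 kB = 2243498.14 kB
= 2243498.14 × 1,000 bytes = 2,243,498,140 bytes
1 MB = 1,000,000 bytes
2,243,498,140 / 1,000,000 = 2,243.50 MB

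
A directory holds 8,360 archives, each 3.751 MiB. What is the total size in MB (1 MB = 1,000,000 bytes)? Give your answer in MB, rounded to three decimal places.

Total = 8,360 × 3.751 MiB = 31358.36 MiB
= 31358.36 × 1,048,576 bytes = 32,881,623,695.36 bytes
1 MB = 1,000,000 bytes
32,881,623,695.36 / 1,000,000 = 32,881.624 MB

32,881.624 MB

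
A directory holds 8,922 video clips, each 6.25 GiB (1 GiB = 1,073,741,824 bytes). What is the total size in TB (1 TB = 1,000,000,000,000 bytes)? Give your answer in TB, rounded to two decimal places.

59.87 TB

Total = 8,922 × 6.25 GiB = 55762.5 GiB
= 55762.5 × 1,073,741,824 bytes = 59,874,528,460,800 bytes
1 TB = 1,000,000,000,000 bytes
59,874,528,460,800 / 1,000,000,000,000 = 59.87 TB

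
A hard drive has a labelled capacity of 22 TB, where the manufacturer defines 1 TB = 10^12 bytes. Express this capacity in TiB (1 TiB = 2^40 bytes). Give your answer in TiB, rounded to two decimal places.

22 TB × 1,000,000,000,000 bytes/TB = 22,000,000,000,000 bytes
1 TiB = 1,099,511,627,776 bytes
22,000,000,000,000 / 1,099,511,627,776 = 20.01 TiB

20.01 TiB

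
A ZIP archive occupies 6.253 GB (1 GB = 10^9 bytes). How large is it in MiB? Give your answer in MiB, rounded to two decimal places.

5,963.33 MiB

6.253 GB × 1,000,000,000 bytes/GB = 6,253,000,000 bytes
1 MiB = 2^20 bytes = 1,048,576 bytes
6,253,000,000 / 1,048,576 = 5,963.33 MiB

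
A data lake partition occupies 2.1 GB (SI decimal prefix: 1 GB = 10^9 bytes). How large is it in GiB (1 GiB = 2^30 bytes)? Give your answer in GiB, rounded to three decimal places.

1.956 GiB

2.1 GB × 1,000,000,000 bytes/GB = 2,100,000,000 bytes
1 GiB = 1,073,741,824 bytes
2,100,000,000 / 1,073,741,824 = 1.956 GiB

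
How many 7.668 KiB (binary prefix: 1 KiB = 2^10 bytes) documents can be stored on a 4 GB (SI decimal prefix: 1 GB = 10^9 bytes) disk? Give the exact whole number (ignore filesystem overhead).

Capacity: 4 GB = 4,000,000,000 bytes
Per item: 7.668 KiB = 7,852.032 bytes
⌊4,000,000,000 / 7,852.032⌋ = 509,422

509,422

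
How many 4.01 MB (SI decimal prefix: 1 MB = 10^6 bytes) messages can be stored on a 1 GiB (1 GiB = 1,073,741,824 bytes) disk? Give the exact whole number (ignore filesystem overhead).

Capacity: 1 GiB = 1,073,741,824 bytes
Per item: 4.01 MB = 4,010,000 bytes
⌊1,073,741,824 / 4,010,000⌋ = 267

267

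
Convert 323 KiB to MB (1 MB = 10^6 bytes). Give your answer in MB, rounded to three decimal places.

323 KiB × 1,024 bytes/KiB = 330,752 bytes
1 MB = 1,000,000 bytes
330,752 / 1,000,000 = 0.331 MB

0.331 MB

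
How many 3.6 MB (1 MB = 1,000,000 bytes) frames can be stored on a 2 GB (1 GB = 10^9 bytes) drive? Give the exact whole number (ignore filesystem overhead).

Capacity: 2 GB = 2,000,000,000 bytes
Per item: 3.6 MB = 3,600,000 bytes
⌊2,000,000,000 / 3,600,000⌋ = 555

555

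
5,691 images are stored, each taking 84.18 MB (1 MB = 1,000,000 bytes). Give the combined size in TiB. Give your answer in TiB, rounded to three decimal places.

Total = 5,691 × 84.18 MB = 479068.38 MB
= 479068.38 × 1,000,000 bytes = 479,068,380,000 bytes
1 TiB = 1,099,511,627,776 bytes
479,068,380,000 / 1,099,511,627,776 = 0.436 TiB

0.436 TiB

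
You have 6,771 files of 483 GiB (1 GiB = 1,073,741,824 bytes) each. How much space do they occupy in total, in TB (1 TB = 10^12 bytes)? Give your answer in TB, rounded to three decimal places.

Total = 6,771 × 483 GiB = 3,270,393 GiB
= 3,270,393 × 1,073,741,824 bytes = 3,511,557,745,016,832 bytes
1 TB = 1,000,000,000,000 bytes
3,511,557,745,016,832 / 1,000,000,000,000 = 3,511.558 TB

3,511.558 TB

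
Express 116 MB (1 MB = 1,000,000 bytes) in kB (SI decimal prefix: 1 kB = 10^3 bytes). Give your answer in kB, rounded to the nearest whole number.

116,000 kB

116 MB × 1,000,000 bytes/MB = 116,000,000 bytes
1 kB = 1,000 bytes
116,000,000 / 1,000 = 116,000 kB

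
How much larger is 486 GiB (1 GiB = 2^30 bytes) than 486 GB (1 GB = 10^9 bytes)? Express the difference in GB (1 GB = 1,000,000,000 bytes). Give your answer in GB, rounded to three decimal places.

486 GiB = 486 × 1,073,741,824 = 521,838,526,464 bytes
486 GB = 486 × 1,000,000,000 = 486,000,000,000 bytes
difference = 35,838,526,464 bytes
35,838,526,464 / 1,000,000,000 = 35.839 GB

35.839 GB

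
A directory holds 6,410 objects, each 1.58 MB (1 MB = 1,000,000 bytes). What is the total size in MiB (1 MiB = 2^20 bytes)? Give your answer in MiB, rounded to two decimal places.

Total = 6,410 × 1.58 MB = 10127.8 MB
= 10127.8 × 1,000,000 bytes = 10,127,800,000 bytes
1 MiB = 1,048,576 bytes
10,127,800,000 / 1,048,576 = 9,658.62 MiB

9,658.62 MiB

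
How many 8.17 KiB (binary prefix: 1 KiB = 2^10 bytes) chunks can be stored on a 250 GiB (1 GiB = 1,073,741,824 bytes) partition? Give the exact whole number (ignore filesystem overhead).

Capacity: 250 GiB = 268,435,456,000 bytes
Per item: 8.17 KiB = 8,366.08 bytes
⌊268,435,456,000 / 8,366.08⌋ = 32,086,168

32,086,168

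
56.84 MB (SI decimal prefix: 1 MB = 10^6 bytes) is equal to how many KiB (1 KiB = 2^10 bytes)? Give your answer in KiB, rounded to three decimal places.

55,507.813 KiB

56.84 MB × 1,000,000 bytes/MB = 56,840,000 bytes
1 KiB = 2^10 bytes = 1,024 bytes
56,840,000 / 1,024 = 55,507.813 KiB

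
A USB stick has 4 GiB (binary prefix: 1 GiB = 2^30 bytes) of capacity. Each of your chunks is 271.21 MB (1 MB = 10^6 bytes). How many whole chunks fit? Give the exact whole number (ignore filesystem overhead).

15

Capacity: 4 GiB = 4,294,967,296 bytes
Per item: 271.21 MB = 271,210,000 bytes
⌊4,294,967,296 / 271,210,000⌋ = 15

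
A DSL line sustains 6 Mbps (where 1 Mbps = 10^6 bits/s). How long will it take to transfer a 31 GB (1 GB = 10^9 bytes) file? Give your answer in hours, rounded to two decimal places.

31 GB = 31,000,000,000 bytes = 248,000,000,000 bits
6 Mbps = 6,000,000 bits/s
time = 248,000,000,000 / 6,000,000 = 41,333.3333 s
41,333.3333 s / 3600 = 11.48 hours

11.48 hours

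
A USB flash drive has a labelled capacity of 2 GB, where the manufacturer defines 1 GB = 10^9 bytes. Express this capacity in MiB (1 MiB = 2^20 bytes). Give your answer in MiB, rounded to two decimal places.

2 GB = 2 × 10^9 bytes = 2,000,000,000 bytes
1 MiB = 2^20 bytes = 1,048,576 bytes
2,000,000,000 / 1,048,576 = 1,907.35 MiB

1,907.35 MiB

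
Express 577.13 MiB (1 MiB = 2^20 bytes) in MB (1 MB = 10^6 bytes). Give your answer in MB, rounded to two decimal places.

605.16 MB

577.13 MiB = 577.13 × 2^20 bytes = 605,164,666.88 bytes
1 MB = 1,000,000 bytes
605,164,666.88 / 1,000,000 = 605.16 MB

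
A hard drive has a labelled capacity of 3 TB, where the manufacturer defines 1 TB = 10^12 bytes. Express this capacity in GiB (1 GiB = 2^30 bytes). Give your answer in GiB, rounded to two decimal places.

2,793.97 GiB

3 TB = 3 × 10^12 bytes = 3,000,000,000,000 bytes
1 GiB = 2^30 bytes = 1,073,741,824 bytes
3,000,000,000,000 / 1,073,741,824 = 2,793.97 GiB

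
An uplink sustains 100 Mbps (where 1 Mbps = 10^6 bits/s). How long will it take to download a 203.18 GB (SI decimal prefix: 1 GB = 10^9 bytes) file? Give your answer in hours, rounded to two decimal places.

4.52 hours

203.18 GB = 203,180,000,000 bytes = 1,625,440,000,000 bits
100 Mbps = 100,000,000 bits/s
time = 1,625,440,000,000 / 100,000,000 = 16,254.4000 s
16,254.4000 s / 3600 = 4.52 hours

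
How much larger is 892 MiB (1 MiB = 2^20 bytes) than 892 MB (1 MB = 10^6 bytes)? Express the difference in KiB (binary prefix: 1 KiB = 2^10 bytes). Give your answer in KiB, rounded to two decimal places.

892 MiB = 892 × 1,048,576 = 935,329,792 bytes
892 MB = 892 × 1,000,000 = 892,000,000 bytes
difference = 43,329,792 bytes
43,329,792 / 1,024 = 42,314.25 KiB

42,314.25 KiB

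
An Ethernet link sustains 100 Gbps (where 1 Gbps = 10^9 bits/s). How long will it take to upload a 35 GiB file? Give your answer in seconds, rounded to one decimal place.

3.0 seconds

35 GiB = 37,580,963,840 bytes = 300,647,710,720 bits
100 Gbps = 100,000,000,000 bits/s
time = 300,647,710,720 / 100,000,000,000 = 3.0 s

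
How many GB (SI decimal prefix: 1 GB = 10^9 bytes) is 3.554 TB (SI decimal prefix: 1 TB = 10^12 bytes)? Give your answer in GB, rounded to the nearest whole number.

3.554 TB × 1,000,000,000,000 bytes/TB = 3,554,000,000,000 bytes
1 GB = 10^9 bytes = 1,000,000,000 bytes
3,554,000,000,000 / 1,000,000,000 = 3,554 GB

3,554 GB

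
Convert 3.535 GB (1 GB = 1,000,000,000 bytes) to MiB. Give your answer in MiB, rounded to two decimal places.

3.535 GB = 3.535 × 10^9 bytes = 3,535,000,000 bytes
1 MiB = 1,048,576 bytes
3,535,000,000 / 1,048,576 = 3,371.24 MiB

3,371.24 MiB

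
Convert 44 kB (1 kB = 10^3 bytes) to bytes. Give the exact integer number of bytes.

44,000 bytes

44 × 1,000 = 44,000 bytes  (1 kB = 10^3 bytes)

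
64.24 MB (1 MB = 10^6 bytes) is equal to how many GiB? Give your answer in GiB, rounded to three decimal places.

64.24 MB = 64.24 × 10^6 bytes = 64,240,000 bytes
1 GiB = 1,073,741,824 bytes
64,240,000 / 1,073,741,824 = 0.060 GiB

0.060 GiB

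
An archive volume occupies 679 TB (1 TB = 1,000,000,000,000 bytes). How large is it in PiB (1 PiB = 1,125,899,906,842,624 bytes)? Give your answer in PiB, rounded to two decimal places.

0.60 PiB

679 TB = 679 × 10^12 bytes = 679,000,000,000,000 bytes
1 PiB = 2^50 bytes = 1,125,899,906,842,624 bytes
679,000,000,000,000 / 1,125,899,906,842,624 = 0.60 PiB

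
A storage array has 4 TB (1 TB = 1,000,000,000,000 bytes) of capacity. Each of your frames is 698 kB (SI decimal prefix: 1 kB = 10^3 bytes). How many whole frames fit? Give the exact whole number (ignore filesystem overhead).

Capacity: 4 TB = 4,000,000,000,000 bytes
Per item: 698 kB = 698,000 bytes
⌊4,000,000,000,000 / 698,000⌋ = 5,730,659

5,730,659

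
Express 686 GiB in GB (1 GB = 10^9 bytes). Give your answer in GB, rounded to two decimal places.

686 GiB = 686 × 2^30 bytes = 736,586,891,264 bytes
1 GB = 10^9 bytes = 1,000,000,000 bytes
736,586,891,264 / 1,000,000,000 = 736.59 GB

736.59 GB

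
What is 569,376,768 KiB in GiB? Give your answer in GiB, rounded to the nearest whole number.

569,376,768 KiB × 1,024 bytes/KiB = 583,041,810,432 bytes
1 GiB = 1,073,741,824 bytes
583,041,810,432 / 1,073,741,824 = 543 GiB

543 GiB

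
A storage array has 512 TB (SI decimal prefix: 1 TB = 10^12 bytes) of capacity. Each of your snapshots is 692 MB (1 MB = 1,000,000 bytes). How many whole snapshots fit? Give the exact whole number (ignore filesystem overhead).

Capacity: 512 TB = 512,000,000,000,000 bytes
Per item: 692 MB = 692,000,000 bytes
⌊512,000,000,000,000 / 692,000,000⌋ = 739,884

739,884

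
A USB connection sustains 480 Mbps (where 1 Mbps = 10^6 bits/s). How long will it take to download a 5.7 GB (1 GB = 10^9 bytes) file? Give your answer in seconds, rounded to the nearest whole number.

5.7 GB = 5,700,000,000 bytes = 45,600,000,000 bits
480 Mbps = 480,000,000 bits/s
time = 45,600,000,000 / 480,000,000 = 95 s

95 seconds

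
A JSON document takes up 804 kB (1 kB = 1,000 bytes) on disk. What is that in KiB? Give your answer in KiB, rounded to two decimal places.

804 kB = 804 × 10^3 bytes = 804,000 bytes
1 KiB = 2^10 bytes = 1,024 bytes
804,000 / 1,024 = 785.16 KiB

785.16 KiB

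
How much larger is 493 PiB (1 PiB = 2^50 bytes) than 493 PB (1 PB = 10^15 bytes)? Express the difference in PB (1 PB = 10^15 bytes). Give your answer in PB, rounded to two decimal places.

493 PiB = 493 × 1,125,899,906,842,624 = 555,068,654,073,413,632 bytes
493 PB = 493 × 1,000,000,000,000,000 = 493,000,000,000,000,000 bytes
difference = 62,068,654,073,413,632 bytes
62,068,654,073,413,632 / 1,000,000,000,000,000 = 62.07 PB

62.07 PB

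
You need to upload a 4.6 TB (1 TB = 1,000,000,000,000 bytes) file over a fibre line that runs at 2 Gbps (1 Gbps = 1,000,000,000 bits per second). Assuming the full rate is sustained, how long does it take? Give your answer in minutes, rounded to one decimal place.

306.7 minutes

4.6 TB = 4,600,000,000,000 bytes = 36,800,000,000,000 bits
2 Gbps = 2,000,000,000 bits/s
time = 36,800,000,000,000 / 2,000,000,000 = 18,400.00 s
18,400.00 s / 60 = 306.7 minutes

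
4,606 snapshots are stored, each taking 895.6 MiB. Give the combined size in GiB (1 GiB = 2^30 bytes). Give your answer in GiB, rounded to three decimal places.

Total = 4,606 × 895.6 MiB = 4125133.6 MiB
= 4125133.6 × 1,048,576 bytes = 4,325,516,089,753.6 bytes
1 GiB = 1,073,741,824 bytes
4,325,516,089,753.6 / 1,073,741,824 = 4,028.451 GiB

4,028.451 GiB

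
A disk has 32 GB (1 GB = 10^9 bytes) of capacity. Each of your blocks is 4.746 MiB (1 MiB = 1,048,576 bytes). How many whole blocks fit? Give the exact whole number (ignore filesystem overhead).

Capacity: 32 GB = 32,000,000,000 bytes
Per item: 4.746 MiB = 4,976,541.696 bytes
⌊32,000,000,000 / 4,976,541.696⌋ = 6,430

6,430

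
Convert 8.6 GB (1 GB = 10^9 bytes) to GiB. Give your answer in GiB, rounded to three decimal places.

8.009 GiB

8.6 GB = 8.6 × 10^9 bytes = 8,600,000,000 bytes
1 GiB = 1,073,741,824 bytes
8,600,000,000 / 1,073,741,824 = 8.009 GiB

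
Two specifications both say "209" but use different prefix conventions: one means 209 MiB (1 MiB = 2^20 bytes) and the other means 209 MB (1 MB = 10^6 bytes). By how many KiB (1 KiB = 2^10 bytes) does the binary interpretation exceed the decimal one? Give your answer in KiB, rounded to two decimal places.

9,914.44 KiB

209 MiB = 209 × 1,048,576 = 219,152,384 bytes
209 MB = 209 × 1,000,000 = 209,000,000 bytes
difference = 10,152,384 bytes
10,152,384 / 1,024 = 9,914.44 KiB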